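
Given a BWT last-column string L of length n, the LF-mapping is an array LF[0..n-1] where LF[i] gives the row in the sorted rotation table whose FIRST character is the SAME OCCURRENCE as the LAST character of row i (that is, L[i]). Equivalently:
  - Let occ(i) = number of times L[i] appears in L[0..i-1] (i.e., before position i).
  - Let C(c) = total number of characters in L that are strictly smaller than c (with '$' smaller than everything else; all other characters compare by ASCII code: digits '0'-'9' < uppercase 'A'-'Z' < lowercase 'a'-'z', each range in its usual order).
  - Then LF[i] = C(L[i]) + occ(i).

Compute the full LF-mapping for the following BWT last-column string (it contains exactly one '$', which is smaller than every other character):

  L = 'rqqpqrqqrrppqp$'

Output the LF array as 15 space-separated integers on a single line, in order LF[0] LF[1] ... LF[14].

Answer: 11 5 6 1 7 12 8 9 13 14 2 3 10 4 0

Derivation:
Char counts: '$':1, 'p':4, 'q':6, 'r':4
C (first-col start): C('$')=0, C('p')=1, C('q')=5, C('r')=11
L[0]='r': occ=0, LF[0]=C('r')+0=11+0=11
L[1]='q': occ=0, LF[1]=C('q')+0=5+0=5
L[2]='q': occ=1, LF[2]=C('q')+1=5+1=6
L[3]='p': occ=0, LF[3]=C('p')+0=1+0=1
L[4]='q': occ=2, LF[4]=C('q')+2=5+2=7
L[5]='r': occ=1, LF[5]=C('r')+1=11+1=12
L[6]='q': occ=3, LF[6]=C('q')+3=5+3=8
L[7]='q': occ=4, LF[7]=C('q')+4=5+4=9
L[8]='r': occ=2, LF[8]=C('r')+2=11+2=13
L[9]='r': occ=3, LF[9]=C('r')+3=11+3=14
L[10]='p': occ=1, LF[10]=C('p')+1=1+1=2
L[11]='p': occ=2, LF[11]=C('p')+2=1+2=3
L[12]='q': occ=5, LF[12]=C('q')+5=5+5=10
L[13]='p': occ=3, LF[13]=C('p')+3=1+3=4
L[14]='$': occ=0, LF[14]=C('$')+0=0+0=0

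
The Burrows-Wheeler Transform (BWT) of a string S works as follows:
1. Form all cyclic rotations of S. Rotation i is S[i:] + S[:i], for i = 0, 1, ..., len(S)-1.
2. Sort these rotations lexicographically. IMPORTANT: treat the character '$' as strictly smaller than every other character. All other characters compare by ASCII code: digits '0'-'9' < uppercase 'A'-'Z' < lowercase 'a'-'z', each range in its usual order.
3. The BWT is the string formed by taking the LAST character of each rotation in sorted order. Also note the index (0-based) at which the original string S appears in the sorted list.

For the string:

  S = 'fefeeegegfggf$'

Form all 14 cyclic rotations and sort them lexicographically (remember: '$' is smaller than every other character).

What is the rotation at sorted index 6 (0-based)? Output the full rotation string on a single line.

Answer: f$fefeeegegfgg

Derivation:
All 14 rotations (rotation i = S[i:]+S[:i]):
  rot[0] = fefeeegegfggf$
  rot[1] = efeeegegfggf$f
  rot[2] = feeegegfggf$fe
  rot[3] = eeegegfggf$fef
  rot[4] = eegegfggf$fefe
  rot[5] = egegfggf$fefee
  rot[6] = gegfggf$fefeee
  rot[7] = egfggf$fefeeeg
  rot[8] = gfggf$fefeeege
  rot[9] = fggf$fefeeegeg
  rot[10] = ggf$fefeeegegf
  rot[11] = gf$fefeeegegfg
  rot[12] = f$fefeeegegfgg
  rot[13] = $fefeeegegfggf
Sorted (with $ < everything):
  sorted[0] = $fefeeegegfggf
  sorted[1] = eeegegfggf$fef
  sorted[2] = eegegfggf$fefe
  sorted[3] = efeeegegfggf$f
  sorted[4] = egegfggf$fefee
  sorted[5] = egfggf$fefeeeg
  sorted[6] = f$fefeeegegfgg
  sorted[7] = feeegegfggf$fe
  sorted[8] = fefeeegegfggf$
  sorted[9] = fggf$fefeeegeg
  sorted[10] = gegfggf$fefeee
  sorted[11] = gf$fefeeegegfg
  sorted[12] = gfggf$fefeeege
  sorted[13] = ggf$fefeeegegf
sorted[6] = f$fefeeegegfgg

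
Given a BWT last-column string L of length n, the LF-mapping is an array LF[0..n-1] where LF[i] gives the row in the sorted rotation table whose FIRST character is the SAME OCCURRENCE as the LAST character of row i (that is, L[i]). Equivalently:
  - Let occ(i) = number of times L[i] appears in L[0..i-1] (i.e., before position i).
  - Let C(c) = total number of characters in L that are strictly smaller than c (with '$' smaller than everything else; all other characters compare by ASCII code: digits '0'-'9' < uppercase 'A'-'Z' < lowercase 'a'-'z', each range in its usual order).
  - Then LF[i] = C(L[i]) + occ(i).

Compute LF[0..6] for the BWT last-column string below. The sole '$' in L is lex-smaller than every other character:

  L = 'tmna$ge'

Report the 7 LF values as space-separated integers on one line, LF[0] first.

Char counts: '$':1, 'a':1, 'e':1, 'g':1, 'm':1, 'n':1, 't':1
C (first-col start): C('$')=0, C('a')=1, C('e')=2, C('g')=3, C('m')=4, C('n')=5, C('t')=6
L[0]='t': occ=0, LF[0]=C('t')+0=6+0=6
L[1]='m': occ=0, LF[1]=C('m')+0=4+0=4
L[2]='n': occ=0, LF[2]=C('n')+0=5+0=5
L[3]='a': occ=0, LF[3]=C('a')+0=1+0=1
L[4]='$': occ=0, LF[4]=C('$')+0=0+0=0
L[5]='g': occ=0, LF[5]=C('g')+0=3+0=3
L[6]='e': occ=0, LF[6]=C('e')+0=2+0=2

Answer: 6 4 5 1 0 3 2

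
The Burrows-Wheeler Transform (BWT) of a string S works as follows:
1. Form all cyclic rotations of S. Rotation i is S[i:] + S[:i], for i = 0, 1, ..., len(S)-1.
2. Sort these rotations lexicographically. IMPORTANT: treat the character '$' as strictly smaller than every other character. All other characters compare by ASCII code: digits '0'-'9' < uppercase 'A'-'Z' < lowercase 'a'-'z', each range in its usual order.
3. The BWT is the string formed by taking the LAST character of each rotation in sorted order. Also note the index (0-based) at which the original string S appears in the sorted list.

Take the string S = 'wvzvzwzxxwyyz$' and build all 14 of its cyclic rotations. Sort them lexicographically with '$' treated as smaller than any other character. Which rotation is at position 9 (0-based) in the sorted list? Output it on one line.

Answer: yz$wvzvzwzxxwy

Derivation:
All 14 rotations (rotation i = S[i:]+S[:i]):
  rot[0] = wvzvzwzxxwyyz$
  rot[1] = vzvzwzxxwyyz$w
  rot[2] = zvzwzxxwyyz$wv
  rot[3] = vzwzxxwyyz$wvz
  rot[4] = zwzxxwyyz$wvzv
  rot[5] = wzxxwyyz$wvzvz
  rot[6] = zxxwyyz$wvzvzw
  rot[7] = xxwyyz$wvzvzwz
  rot[8] = xwyyz$wvzvzwzx
  rot[9] = wyyz$wvzvzwzxx
  rot[10] = yyz$wvzvzwzxxw
  rot[11] = yz$wvzvzwzxxwy
  rot[12] = z$wvzvzwzxxwyy
  rot[13] = $wvzvzwzxxwyyz
Sorted (with $ < everything):
  sorted[0] = $wvzvzwzxxwyyz
  sorted[1] = vzvzwzxxwyyz$w
  sorted[2] = vzwzxxwyyz$wvz
  sorted[3] = wvzvzwzxxwyyz$
  sorted[4] = wyyz$wvzvzwzxx
  sorted[5] = wzxxwyyz$wvzvz
  sorted[6] = xwyyz$wvzvzwzx
  sorted[7] = xxwyyz$wvzvzwz
  sorted[8] = yyz$wvzvzwzxxw
  sorted[9] = yz$wvzvzwzxxwy
  sorted[10] = z$wvzvzwzxxwyy
  sorted[11] = zvzwzxxwyyz$wv
  sorted[12] = zwzxxwyyz$wvzv
  sorted[13] = zxxwyyz$wvzvzw
sorted[9] = yz$wvzvzwzxxwy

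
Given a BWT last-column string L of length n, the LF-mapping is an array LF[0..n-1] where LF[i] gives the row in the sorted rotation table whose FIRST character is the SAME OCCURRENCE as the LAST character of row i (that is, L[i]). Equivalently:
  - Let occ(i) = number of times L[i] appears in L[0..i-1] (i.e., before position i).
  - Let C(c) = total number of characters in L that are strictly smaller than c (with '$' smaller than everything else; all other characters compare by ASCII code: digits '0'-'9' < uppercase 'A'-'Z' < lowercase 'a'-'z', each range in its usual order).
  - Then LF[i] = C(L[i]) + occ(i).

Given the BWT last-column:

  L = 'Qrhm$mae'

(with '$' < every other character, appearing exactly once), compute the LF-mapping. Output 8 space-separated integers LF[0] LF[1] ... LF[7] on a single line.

Char counts: '$':1, 'Q':1, 'a':1, 'e':1, 'h':1, 'm':2, 'r':1
C (first-col start): C('$')=0, C('Q')=1, C('a')=2, C('e')=3, C('h')=4, C('m')=5, C('r')=7
L[0]='Q': occ=0, LF[0]=C('Q')+0=1+0=1
L[1]='r': occ=0, LF[1]=C('r')+0=7+0=7
L[2]='h': occ=0, LF[2]=C('h')+0=4+0=4
L[3]='m': occ=0, LF[3]=C('m')+0=5+0=5
L[4]='$': occ=0, LF[4]=C('$')+0=0+0=0
L[5]='m': occ=1, LF[5]=C('m')+1=5+1=6
L[6]='a': occ=0, LF[6]=C('a')+0=2+0=2
L[7]='e': occ=0, LF[7]=C('e')+0=3+0=3

Answer: 1 7 4 5 0 6 2 3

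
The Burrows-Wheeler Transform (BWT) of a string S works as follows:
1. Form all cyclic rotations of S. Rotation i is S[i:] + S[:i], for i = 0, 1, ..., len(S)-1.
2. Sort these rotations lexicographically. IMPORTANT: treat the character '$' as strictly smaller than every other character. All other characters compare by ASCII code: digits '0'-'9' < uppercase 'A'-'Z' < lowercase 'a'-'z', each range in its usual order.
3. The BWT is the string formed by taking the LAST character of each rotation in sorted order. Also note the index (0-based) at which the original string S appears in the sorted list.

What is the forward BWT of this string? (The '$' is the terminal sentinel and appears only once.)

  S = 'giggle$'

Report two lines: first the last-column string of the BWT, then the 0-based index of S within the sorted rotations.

All 7 rotations (rotation i = S[i:]+S[:i]):
  rot[0] = giggle$
  rot[1] = iggle$g
  rot[2] = ggle$gi
  rot[3] = gle$gig
  rot[4] = le$gigg
  rot[5] = e$giggl
  rot[6] = $giggle
Sorted (with $ < everything):
  sorted[0] = $giggle  (last char: 'e')
  sorted[1] = e$giggl  (last char: 'l')
  sorted[2] = ggle$gi  (last char: 'i')
  sorted[3] = giggle$  (last char: '$')
  sorted[4] = gle$gig  (last char: 'g')
  sorted[5] = iggle$g  (last char: 'g')
  sorted[6] = le$gigg  (last char: 'g')
Last column: eli$ggg
Original string S is at sorted index 3

Answer: eli$ggg
3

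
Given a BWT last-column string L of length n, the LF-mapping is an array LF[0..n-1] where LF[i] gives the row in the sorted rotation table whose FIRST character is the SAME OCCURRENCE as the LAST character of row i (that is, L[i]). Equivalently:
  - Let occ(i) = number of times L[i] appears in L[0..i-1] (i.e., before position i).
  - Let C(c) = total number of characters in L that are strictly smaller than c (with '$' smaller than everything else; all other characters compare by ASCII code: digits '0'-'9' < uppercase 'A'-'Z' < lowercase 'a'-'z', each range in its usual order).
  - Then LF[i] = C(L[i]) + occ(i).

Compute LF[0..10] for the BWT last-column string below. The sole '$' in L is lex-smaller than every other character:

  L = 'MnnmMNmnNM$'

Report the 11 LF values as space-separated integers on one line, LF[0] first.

Char counts: '$':1, 'M':3, 'N':2, 'm':2, 'n':3
C (first-col start): C('$')=0, C('M')=1, C('N')=4, C('m')=6, C('n')=8
L[0]='M': occ=0, LF[0]=C('M')+0=1+0=1
L[1]='n': occ=0, LF[1]=C('n')+0=8+0=8
L[2]='n': occ=1, LF[2]=C('n')+1=8+1=9
L[3]='m': occ=0, LF[3]=C('m')+0=6+0=6
L[4]='M': occ=1, LF[4]=C('M')+1=1+1=2
L[5]='N': occ=0, LF[5]=C('N')+0=4+0=4
L[6]='m': occ=1, LF[6]=C('m')+1=6+1=7
L[7]='n': occ=2, LF[7]=C('n')+2=8+2=10
L[8]='N': occ=1, LF[8]=C('N')+1=4+1=5
L[9]='M': occ=2, LF[9]=C('M')+2=1+2=3
L[10]='$': occ=0, LF[10]=C('$')+0=0+0=0

Answer: 1 8 9 6 2 4 7 10 5 3 0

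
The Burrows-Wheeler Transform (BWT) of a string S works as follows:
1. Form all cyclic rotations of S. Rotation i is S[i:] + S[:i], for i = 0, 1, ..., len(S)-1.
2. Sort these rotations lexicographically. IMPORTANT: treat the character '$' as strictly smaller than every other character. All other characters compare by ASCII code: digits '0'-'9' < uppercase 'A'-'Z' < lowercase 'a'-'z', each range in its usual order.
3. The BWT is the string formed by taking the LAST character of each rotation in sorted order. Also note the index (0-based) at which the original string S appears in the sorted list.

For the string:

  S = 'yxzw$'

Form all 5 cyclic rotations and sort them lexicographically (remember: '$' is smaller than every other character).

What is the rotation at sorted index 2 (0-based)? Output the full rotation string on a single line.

Answer: xzw$y

Derivation:
All 5 rotations (rotation i = S[i:]+S[:i]):
  rot[0] = yxzw$
  rot[1] = xzw$y
  rot[2] = zw$yx
  rot[3] = w$yxz
  rot[4] = $yxzw
Sorted (with $ < everything):
  sorted[0] = $yxzw
  sorted[1] = w$yxz
  sorted[2] = xzw$y
  sorted[3] = yxzw$
  sorted[4] = zw$yx
sorted[2] = xzw$y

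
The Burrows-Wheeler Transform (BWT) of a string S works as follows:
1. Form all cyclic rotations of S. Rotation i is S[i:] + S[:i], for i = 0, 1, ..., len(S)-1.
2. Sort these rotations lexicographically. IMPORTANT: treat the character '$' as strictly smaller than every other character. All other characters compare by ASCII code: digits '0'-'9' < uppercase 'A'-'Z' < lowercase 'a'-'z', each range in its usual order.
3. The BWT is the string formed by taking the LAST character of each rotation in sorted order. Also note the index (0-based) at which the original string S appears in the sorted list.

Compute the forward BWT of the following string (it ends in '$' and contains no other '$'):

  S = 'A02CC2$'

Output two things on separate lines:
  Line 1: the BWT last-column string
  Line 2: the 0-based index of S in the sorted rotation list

Answer: 2AC0$C2
4

Derivation:
All 7 rotations (rotation i = S[i:]+S[:i]):
  rot[0] = A02CC2$
  rot[1] = 02CC2$A
  rot[2] = 2CC2$A0
  rot[3] = CC2$A02
  rot[4] = C2$A02C
  rot[5] = 2$A02CC
  rot[6] = $A02CC2
Sorted (with $ < everything):
  sorted[0] = $A02CC2  (last char: '2')
  sorted[1] = 02CC2$A  (last char: 'A')
  sorted[2] = 2$A02CC  (last char: 'C')
  sorted[3] = 2CC2$A0  (last char: '0')
  sorted[4] = A02CC2$  (last char: '$')
  sorted[5] = C2$A02C  (last char: 'C')
  sorted[6] = CC2$A02  (last char: '2')
Last column: 2AC0$C2
Original string S is at sorted index 4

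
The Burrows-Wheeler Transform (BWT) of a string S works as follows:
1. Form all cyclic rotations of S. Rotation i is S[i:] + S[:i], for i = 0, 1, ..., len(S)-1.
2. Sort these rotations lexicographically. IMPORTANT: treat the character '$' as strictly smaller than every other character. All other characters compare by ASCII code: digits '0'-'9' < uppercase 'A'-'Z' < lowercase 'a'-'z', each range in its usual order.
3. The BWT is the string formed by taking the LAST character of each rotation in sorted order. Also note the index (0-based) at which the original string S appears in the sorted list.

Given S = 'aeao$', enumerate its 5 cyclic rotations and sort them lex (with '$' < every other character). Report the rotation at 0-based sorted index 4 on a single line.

All 5 rotations (rotation i = S[i:]+S[:i]):
  rot[0] = aeao$
  rot[1] = eao$a
  rot[2] = ao$ae
  rot[3] = o$aea
  rot[4] = $aeao
Sorted (with $ < everything):
  sorted[0] = $aeao
  sorted[1] = aeao$
  sorted[2] = ao$ae
  sorted[3] = eao$a
  sorted[4] = o$aea
sorted[4] = o$aea

Answer: o$aea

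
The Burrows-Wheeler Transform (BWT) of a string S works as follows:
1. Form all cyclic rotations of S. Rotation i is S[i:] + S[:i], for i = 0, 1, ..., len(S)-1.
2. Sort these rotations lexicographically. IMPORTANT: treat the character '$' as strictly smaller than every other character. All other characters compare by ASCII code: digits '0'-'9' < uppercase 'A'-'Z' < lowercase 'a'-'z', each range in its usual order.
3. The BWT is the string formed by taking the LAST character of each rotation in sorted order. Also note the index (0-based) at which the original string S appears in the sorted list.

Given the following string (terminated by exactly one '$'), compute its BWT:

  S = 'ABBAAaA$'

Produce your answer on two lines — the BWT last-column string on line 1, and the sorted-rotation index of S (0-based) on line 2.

Answer: AaB$ABAA
3

Derivation:
All 8 rotations (rotation i = S[i:]+S[:i]):
  rot[0] = ABBAAaA$
  rot[1] = BBAAaA$A
  rot[2] = BAAaA$AB
  rot[3] = AAaA$ABB
  rot[4] = AaA$ABBA
  rot[5] = aA$ABBAA
  rot[6] = A$ABBAAa
  rot[7] = $ABBAAaA
Sorted (with $ < everything):
  sorted[0] = $ABBAAaA  (last char: 'A')
  sorted[1] = A$ABBAAa  (last char: 'a')
  sorted[2] = AAaA$ABB  (last char: 'B')
  sorted[3] = ABBAAaA$  (last char: '$')
  sorted[4] = AaA$ABBA  (last char: 'A')
  sorted[5] = BAAaA$AB  (last char: 'B')
  sorted[6] = BBAAaA$A  (last char: 'A')
  sorted[7] = aA$ABBAA  (last char: 'A')
Last column: AaB$ABAA
Original string S is at sorted index 3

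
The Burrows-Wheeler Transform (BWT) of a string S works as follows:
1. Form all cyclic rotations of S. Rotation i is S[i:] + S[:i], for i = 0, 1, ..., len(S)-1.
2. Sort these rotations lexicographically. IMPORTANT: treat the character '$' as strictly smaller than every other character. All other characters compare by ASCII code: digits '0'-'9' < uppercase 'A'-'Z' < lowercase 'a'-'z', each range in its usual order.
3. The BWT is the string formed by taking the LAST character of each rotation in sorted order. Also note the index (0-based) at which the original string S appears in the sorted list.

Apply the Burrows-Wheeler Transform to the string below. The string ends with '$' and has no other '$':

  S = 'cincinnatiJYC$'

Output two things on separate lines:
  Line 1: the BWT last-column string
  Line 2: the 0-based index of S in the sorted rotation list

All 14 rotations (rotation i = S[i:]+S[:i]):
  rot[0] = cincinnatiJYC$
  rot[1] = incinnatiJYC$c
  rot[2] = ncinnatiJYC$ci
  rot[3] = cinnatiJYC$cin
  rot[4] = innatiJYC$cinc
  rot[5] = nnatiJYC$cinci
  rot[6] = natiJYC$cincin
  rot[7] = atiJYC$cincinn
  rot[8] = tiJYC$cincinna
  rot[9] = iJYC$cincinnat
  rot[10] = JYC$cincinnati
  rot[11] = YC$cincinnatiJ
  rot[12] = C$cincinnatiJY
  rot[13] = $cincinnatiJYC
Sorted (with $ < everything):
  sorted[0] = $cincinnatiJYC  (last char: 'C')
  sorted[1] = C$cincinnatiJY  (last char: 'Y')
  sorted[2] = JYC$cincinnati  (last char: 'i')
  sorted[3] = YC$cincinnatiJ  (last char: 'J')
  sorted[4] = atiJYC$cincinn  (last char: 'n')
  sorted[5] = cincinnatiJYC$  (last char: '$')
  sorted[6] = cinnatiJYC$cin  (last char: 'n')
  sorted[7] = iJYC$cincinnat  (last char: 't')
  sorted[8] = incinnatiJYC$c  (last char: 'c')
  sorted[9] = innatiJYC$cinc  (last char: 'c')
  sorted[10] = natiJYC$cincin  (last char: 'n')
  sorted[11] = ncinnatiJYC$ci  (last char: 'i')
  sorted[12] = nnatiJYC$cinci  (last char: 'i')
  sorted[13] = tiJYC$cincinna  (last char: 'a')
Last column: CYiJn$ntccniia
Original string S is at sorted index 5

Answer: CYiJn$ntccniia
5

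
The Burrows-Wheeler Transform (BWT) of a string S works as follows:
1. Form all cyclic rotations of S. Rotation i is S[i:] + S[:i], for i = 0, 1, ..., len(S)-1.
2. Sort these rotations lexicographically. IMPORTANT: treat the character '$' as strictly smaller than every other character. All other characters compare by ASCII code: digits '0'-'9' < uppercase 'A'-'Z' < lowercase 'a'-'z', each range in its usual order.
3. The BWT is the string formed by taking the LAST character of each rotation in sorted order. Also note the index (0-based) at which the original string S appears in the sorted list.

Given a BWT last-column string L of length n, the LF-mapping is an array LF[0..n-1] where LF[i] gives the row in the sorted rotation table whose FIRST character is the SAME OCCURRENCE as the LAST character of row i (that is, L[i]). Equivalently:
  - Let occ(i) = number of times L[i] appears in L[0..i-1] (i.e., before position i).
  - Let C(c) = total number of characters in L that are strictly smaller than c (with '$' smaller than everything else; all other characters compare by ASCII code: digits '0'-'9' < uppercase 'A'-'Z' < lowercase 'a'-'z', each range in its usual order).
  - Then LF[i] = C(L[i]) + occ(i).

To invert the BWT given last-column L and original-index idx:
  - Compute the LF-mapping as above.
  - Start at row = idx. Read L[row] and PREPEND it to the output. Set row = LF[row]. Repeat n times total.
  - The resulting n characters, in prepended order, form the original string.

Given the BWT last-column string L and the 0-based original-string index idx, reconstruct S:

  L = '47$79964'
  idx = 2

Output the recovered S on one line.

LF mapping: 1 4 0 5 6 7 3 2
Walk LF starting at row 2, prepending L[row]:
  step 1: row=2, L[2]='$', prepend. Next row=LF[2]=0
  step 2: row=0, L[0]='4', prepend. Next row=LF[0]=1
  step 3: row=1, L[1]='7', prepend. Next row=LF[1]=4
  step 4: row=4, L[4]='9', prepend. Next row=LF[4]=6
  step 5: row=6, L[6]='6', prepend. Next row=LF[6]=3
  step 6: row=3, L[3]='7', prepend. Next row=LF[3]=5
  step 7: row=5, L[5]='9', prepend. Next row=LF[5]=7
  step 8: row=7, L[7]='4', prepend. Next row=LF[7]=2
Reversed output: 4976974$

Answer: 4976974$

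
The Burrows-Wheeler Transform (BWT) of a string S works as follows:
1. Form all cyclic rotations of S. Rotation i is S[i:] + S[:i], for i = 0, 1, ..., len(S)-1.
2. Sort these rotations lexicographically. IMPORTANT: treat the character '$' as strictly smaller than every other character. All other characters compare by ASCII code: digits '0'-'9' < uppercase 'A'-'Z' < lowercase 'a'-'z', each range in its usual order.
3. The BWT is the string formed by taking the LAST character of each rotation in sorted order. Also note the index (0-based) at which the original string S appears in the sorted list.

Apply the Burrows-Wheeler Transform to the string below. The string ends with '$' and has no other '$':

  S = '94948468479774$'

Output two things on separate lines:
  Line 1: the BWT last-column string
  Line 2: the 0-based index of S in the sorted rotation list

All 15 rotations (rotation i = S[i:]+S[:i]):
  rot[0] = 94948468479774$
  rot[1] = 4948468479774$9
  rot[2] = 948468479774$94
  rot[3] = 48468479774$949
  rot[4] = 8468479774$9494
  rot[5] = 468479774$94948
  rot[6] = 68479774$949484
  rot[7] = 8479774$9494846
  rot[8] = 479774$94948468
  rot[9] = 79774$949484684
  rot[10] = 9774$9494846847
  rot[11] = 774$94948468479
  rot[12] = 74$949484684797
  rot[13] = 4$9494846847977
  rot[14] = $94948468479774
Sorted (with $ < everything):
  sorted[0] = $94948468479774  (last char: '4')
  sorted[1] = 4$9494846847977  (last char: '7')
  sorted[2] = 468479774$94948  (last char: '8')
  sorted[3] = 479774$94948468  (last char: '8')
  sorted[4] = 48468479774$949  (last char: '9')
  sorted[5] = 4948468479774$9  (last char: '9')
  sorted[6] = 68479774$949484  (last char: '4')
  sorted[7] = 74$949484684797  (last char: '7')
  sorted[8] = 774$94948468479  (last char: '9')
  sorted[9] = 79774$949484684  (last char: '4')
  sorted[10] = 8468479774$9494  (last char: '4')
  sorted[11] = 8479774$9494846  (last char: '6')
  sorted[12] = 948468479774$94  (last char: '4')
  sorted[13] = 94948468479774$  (last char: '$')
  sorted[14] = 9774$9494846847  (last char: '7')
Last column: 4788994794464$7
Original string S is at sorted index 13

Answer: 4788994794464$7
13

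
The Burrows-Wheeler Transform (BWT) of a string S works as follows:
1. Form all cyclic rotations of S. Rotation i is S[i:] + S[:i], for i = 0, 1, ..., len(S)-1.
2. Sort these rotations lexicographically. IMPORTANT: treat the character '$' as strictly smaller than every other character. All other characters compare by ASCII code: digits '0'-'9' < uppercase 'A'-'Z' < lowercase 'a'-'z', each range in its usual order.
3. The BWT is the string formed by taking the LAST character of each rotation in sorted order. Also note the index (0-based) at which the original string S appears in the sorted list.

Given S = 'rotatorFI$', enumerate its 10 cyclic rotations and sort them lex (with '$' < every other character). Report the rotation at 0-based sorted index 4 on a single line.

Answer: orFI$rotat

Derivation:
All 10 rotations (rotation i = S[i:]+S[:i]):
  rot[0] = rotatorFI$
  rot[1] = otatorFI$r
  rot[2] = tatorFI$ro
  rot[3] = atorFI$rot
  rot[4] = torFI$rota
  rot[5] = orFI$rotat
  rot[6] = rFI$rotato
  rot[7] = FI$rotator
  rot[8] = I$rotatorF
  rot[9] = $rotatorFI
Sorted (with $ < everything):
  sorted[0] = $rotatorFI
  sorted[1] = FI$rotator
  sorted[2] = I$rotatorF
  sorted[3] = atorFI$rot
  sorted[4] = orFI$rotat
  sorted[5] = otatorFI$r
  sorted[6] = rFI$rotato
  sorted[7] = rotatorFI$
  sorted[8] = tatorFI$ro
  sorted[9] = torFI$rota
sorted[4] = orFI$rotat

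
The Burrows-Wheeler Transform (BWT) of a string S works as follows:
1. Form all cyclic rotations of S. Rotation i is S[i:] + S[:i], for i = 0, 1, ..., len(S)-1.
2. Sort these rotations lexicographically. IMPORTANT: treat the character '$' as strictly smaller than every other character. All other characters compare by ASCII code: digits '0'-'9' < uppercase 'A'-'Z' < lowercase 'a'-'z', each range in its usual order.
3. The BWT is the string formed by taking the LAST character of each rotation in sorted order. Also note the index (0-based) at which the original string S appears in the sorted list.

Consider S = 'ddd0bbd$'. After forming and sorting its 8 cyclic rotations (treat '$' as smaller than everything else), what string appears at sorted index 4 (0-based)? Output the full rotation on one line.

All 8 rotations (rotation i = S[i:]+S[:i]):
  rot[0] = ddd0bbd$
  rot[1] = dd0bbd$d
  rot[2] = d0bbd$dd
  rot[3] = 0bbd$ddd
  rot[4] = bbd$ddd0
  rot[5] = bd$ddd0b
  rot[6] = d$ddd0bb
  rot[7] = $ddd0bbd
Sorted (with $ < everything):
  sorted[0] = $ddd0bbd
  sorted[1] = 0bbd$ddd
  sorted[2] = bbd$ddd0
  sorted[3] = bd$ddd0b
  sorted[4] = d$ddd0bb
  sorted[5] = d0bbd$dd
  sorted[6] = dd0bbd$d
  sorted[7] = ddd0bbd$
sorted[4] = d$ddd0bb

Answer: d$ddd0bb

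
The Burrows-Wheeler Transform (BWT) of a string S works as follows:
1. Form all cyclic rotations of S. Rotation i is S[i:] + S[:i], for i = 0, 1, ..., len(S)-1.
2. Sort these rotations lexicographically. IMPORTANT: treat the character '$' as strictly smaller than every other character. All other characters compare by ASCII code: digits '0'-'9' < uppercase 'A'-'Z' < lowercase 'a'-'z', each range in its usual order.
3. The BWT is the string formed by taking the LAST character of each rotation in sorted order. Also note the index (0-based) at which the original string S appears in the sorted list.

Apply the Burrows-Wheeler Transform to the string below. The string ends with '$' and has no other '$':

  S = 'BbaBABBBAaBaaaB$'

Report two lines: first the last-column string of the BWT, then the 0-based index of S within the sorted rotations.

All 16 rotations (rotation i = S[i:]+S[:i]):
  rot[0] = BbaBABBBAaBaaaB$
  rot[1] = baBABBBAaBaaaB$B
  rot[2] = aBABBBAaBaaaB$Bb
  rot[3] = BABBBAaBaaaB$Bba
  rot[4] = ABBBAaBaaaB$BbaB
  rot[5] = BBBAaBaaaB$BbaBA
  rot[6] = BBAaBaaaB$BbaBAB
  rot[7] = BAaBaaaB$BbaBABB
  rot[8] = AaBaaaB$BbaBABBB
  rot[9] = aBaaaB$BbaBABBBA
  rot[10] = BaaaB$BbaBABBBAa
  rot[11] = aaaB$BbaBABBBAaB
  rot[12] = aaB$BbaBABBBAaBa
  rot[13] = aB$BbaBABBBAaBaa
  rot[14] = B$BbaBABBBAaBaaa
  rot[15] = $BbaBABBBAaBaaaB
Sorted (with $ < everything):
  sorted[0] = $BbaBABBBAaBaaaB  (last char: 'B')
  sorted[1] = ABBBAaBaaaB$BbaB  (last char: 'B')
  sorted[2] = AaBaaaB$BbaBABBB  (last char: 'B')
  sorted[3] = B$BbaBABBBAaBaaa  (last char: 'a')
  sorted[4] = BABBBAaBaaaB$Bba  (last char: 'a')
  sorted[5] = BAaBaaaB$BbaBABB  (last char: 'B')
  sorted[6] = BBAaBaaaB$BbaBAB  (last char: 'B')
  sorted[7] = BBBAaBaaaB$BbaBA  (last char: 'A')
  sorted[8] = BaaaB$BbaBABBBAa  (last char: 'a')
  sorted[9] = BbaBABBBAaBaaaB$  (last char: '$')
  sorted[10] = aB$BbaBABBBAaBaa  (last char: 'a')
  sorted[11] = aBABBBAaBaaaB$Bb  (last char: 'b')
  sorted[12] = aBaaaB$BbaBABBBA  (last char: 'A')
  sorted[13] = aaB$BbaBABBBAaBa  (last char: 'a')
  sorted[14] = aaaB$BbaBABBBAaB  (last char: 'B')
  sorted[15] = baBABBBAaBaaaB$B  (last char: 'B')
Last column: BBBaaBBAa$abAaBB
Original string S is at sorted index 9

Answer: BBBaaBBAa$abAaBB
9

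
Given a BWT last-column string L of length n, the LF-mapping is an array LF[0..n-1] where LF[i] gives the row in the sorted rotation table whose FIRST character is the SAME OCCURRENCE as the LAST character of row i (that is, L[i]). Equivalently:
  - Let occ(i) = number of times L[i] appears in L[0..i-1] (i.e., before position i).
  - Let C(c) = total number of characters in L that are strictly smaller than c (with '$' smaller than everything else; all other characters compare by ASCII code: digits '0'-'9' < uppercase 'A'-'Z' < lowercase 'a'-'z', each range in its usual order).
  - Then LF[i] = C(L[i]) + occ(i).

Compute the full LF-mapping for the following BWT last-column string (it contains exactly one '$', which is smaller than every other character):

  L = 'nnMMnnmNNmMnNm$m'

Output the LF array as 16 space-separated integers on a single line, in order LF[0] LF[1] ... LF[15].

Char counts: '$':1, 'M':3, 'N':3, 'm':4, 'n':5
C (first-col start): C('$')=0, C('M')=1, C('N')=4, C('m')=7, C('n')=11
L[0]='n': occ=0, LF[0]=C('n')+0=11+0=11
L[1]='n': occ=1, LF[1]=C('n')+1=11+1=12
L[2]='M': occ=0, LF[2]=C('M')+0=1+0=1
L[3]='M': occ=1, LF[3]=C('M')+1=1+1=2
L[4]='n': occ=2, LF[4]=C('n')+2=11+2=13
L[5]='n': occ=3, LF[5]=C('n')+3=11+3=14
L[6]='m': occ=0, LF[6]=C('m')+0=7+0=7
L[7]='N': occ=0, LF[7]=C('N')+0=4+0=4
L[8]='N': occ=1, LF[8]=C('N')+1=4+1=5
L[9]='m': occ=1, LF[9]=C('m')+1=7+1=8
L[10]='M': occ=2, LF[10]=C('M')+2=1+2=3
L[11]='n': occ=4, LF[11]=C('n')+4=11+4=15
L[12]='N': occ=2, LF[12]=C('N')+2=4+2=6
L[13]='m': occ=2, LF[13]=C('m')+2=7+2=9
L[14]='$': occ=0, LF[14]=C('$')+0=0+0=0
L[15]='m': occ=3, LF[15]=C('m')+3=7+3=10

Answer: 11 12 1 2 13 14 7 4 5 8 3 15 6 9 0 10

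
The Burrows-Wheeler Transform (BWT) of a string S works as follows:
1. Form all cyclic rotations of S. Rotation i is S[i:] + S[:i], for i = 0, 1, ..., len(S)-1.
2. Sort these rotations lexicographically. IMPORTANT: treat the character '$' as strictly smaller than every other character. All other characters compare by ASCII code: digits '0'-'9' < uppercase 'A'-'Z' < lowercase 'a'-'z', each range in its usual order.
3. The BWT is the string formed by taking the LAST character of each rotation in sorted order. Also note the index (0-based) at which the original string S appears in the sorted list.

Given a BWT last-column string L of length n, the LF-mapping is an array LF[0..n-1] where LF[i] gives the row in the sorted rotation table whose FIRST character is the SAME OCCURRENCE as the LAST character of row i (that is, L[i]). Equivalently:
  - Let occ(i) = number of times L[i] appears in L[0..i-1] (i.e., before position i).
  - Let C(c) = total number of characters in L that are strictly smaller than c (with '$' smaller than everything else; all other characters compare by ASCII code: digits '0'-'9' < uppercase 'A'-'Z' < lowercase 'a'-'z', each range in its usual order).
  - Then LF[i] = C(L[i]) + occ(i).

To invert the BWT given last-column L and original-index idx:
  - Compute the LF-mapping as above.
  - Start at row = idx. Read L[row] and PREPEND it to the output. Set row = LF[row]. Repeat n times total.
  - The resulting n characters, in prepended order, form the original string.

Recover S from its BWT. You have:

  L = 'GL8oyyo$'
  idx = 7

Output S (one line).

LF mapping: 2 3 1 4 6 7 5 0
Walk LF starting at row 7, prepending L[row]:
  step 1: row=7, L[7]='$', prepend. Next row=LF[7]=0
  step 2: row=0, L[0]='G', prepend. Next row=LF[0]=2
  step 3: row=2, L[2]='8', prepend. Next row=LF[2]=1
  step 4: row=1, L[1]='L', prepend. Next row=LF[1]=3
  step 5: row=3, L[3]='o', prepend. Next row=LF[3]=4
  step 6: row=4, L[4]='y', prepend. Next row=LF[4]=6
  step 7: row=6, L[6]='o', prepend. Next row=LF[6]=5
  step 8: row=5, L[5]='y', prepend. Next row=LF[5]=7
Reversed output: yoyoL8G$

Answer: yoyoL8G$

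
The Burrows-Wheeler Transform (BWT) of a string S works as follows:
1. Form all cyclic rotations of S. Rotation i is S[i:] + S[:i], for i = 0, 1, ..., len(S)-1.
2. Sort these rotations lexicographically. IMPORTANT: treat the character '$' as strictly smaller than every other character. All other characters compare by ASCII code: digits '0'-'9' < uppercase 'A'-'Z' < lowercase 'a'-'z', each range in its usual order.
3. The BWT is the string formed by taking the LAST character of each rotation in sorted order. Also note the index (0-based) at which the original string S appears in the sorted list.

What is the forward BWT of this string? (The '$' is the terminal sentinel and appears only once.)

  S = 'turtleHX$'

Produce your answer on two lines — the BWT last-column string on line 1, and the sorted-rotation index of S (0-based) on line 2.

All 9 rotations (rotation i = S[i:]+S[:i]):
  rot[0] = turtleHX$
  rot[1] = urtleHX$t
  rot[2] = rtleHX$tu
  rot[3] = tleHX$tur
  rot[4] = leHX$turt
  rot[5] = eHX$turtl
  rot[6] = HX$turtle
  rot[7] = X$turtleH
  rot[8] = $turtleHX
Sorted (with $ < everything):
  sorted[0] = $turtleHX  (last char: 'X')
  sorted[1] = HX$turtle  (last char: 'e')
  sorted[2] = X$turtleH  (last char: 'H')
  sorted[3] = eHX$turtl  (last char: 'l')
  sorted[4] = leHX$turt  (last char: 't')
  sorted[5] = rtleHX$tu  (last char: 'u')
  sorted[6] = tleHX$tur  (last char: 'r')
  sorted[7] = turtleHX$  (last char: '$')
  sorted[8] = urtleHX$t  (last char: 't')
Last column: XeHltur$t
Original string S is at sorted index 7

Answer: XeHltur$t
7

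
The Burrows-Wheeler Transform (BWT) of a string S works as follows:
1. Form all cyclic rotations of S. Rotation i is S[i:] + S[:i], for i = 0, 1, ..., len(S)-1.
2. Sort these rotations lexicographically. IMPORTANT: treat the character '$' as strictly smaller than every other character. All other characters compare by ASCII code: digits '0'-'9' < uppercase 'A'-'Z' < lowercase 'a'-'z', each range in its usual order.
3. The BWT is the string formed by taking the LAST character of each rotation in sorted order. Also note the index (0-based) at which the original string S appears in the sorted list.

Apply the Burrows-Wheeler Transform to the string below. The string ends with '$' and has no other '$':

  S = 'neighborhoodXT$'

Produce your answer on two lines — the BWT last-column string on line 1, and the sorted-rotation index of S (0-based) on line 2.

All 15 rotations (rotation i = S[i:]+S[:i]):
  rot[0] = neighborhoodXT$
  rot[1] = eighborhoodXT$n
  rot[2] = ighborhoodXT$ne
  rot[3] = ghborhoodXT$nei
  rot[4] = hborhoodXT$neig
  rot[5] = borhoodXT$neigh
  rot[6] = orhoodXT$neighb
  rot[7] = rhoodXT$neighbo
  rot[8] = hoodXT$neighbor
  rot[9] = oodXT$neighborh
  rot[10] = odXT$neighborho
  rot[11] = dXT$neighborhoo
  rot[12] = XT$neighborhood
  rot[13] = T$neighborhoodX
  rot[14] = $neighborhoodXT
Sorted (with $ < everything):
  sorted[0] = $neighborhoodXT  (last char: 'T')
  sorted[1] = T$neighborhoodX  (last char: 'X')
  sorted[2] = XT$neighborhood  (last char: 'd')
  sorted[3] = borhoodXT$neigh  (last char: 'h')
  sorted[4] = dXT$neighborhoo  (last char: 'o')
  sorted[5] = eighborhoodXT$n  (last char: 'n')
  sorted[6] = ghborhoodXT$nei  (last char: 'i')
  sorted[7] = hborhoodXT$neig  (last char: 'g')
  sorted[8] = hoodXT$neighbor  (last char: 'r')
  sorted[9] = ighborhoodXT$ne  (last char: 'e')
  sorted[10] = neighborhoodXT$  (last char: '$')
  sorted[11] = odXT$neighborho  (last char: 'o')
  sorted[12] = oodXT$neighborh  (last char: 'h')
  sorted[13] = orhoodXT$neighb  (last char: 'b')
  sorted[14] = rhoodXT$neighbo  (last char: 'o')
Last column: TXdhonigre$ohbo
Original string S is at sorted index 10

Answer: TXdhonigre$ohbo
10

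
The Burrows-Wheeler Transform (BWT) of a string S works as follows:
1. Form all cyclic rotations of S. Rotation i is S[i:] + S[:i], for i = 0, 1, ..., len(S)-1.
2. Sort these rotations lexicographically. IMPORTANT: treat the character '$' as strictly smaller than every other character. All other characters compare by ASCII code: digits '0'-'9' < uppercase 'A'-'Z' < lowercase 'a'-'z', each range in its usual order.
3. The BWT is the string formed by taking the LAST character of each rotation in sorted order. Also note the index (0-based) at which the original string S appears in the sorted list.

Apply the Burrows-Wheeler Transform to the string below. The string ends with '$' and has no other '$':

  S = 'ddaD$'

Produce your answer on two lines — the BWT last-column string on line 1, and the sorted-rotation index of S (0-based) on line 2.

Answer: Dadd$
4

Derivation:
All 5 rotations (rotation i = S[i:]+S[:i]):
  rot[0] = ddaD$
  rot[1] = daD$d
  rot[2] = aD$dd
  rot[3] = D$dda
  rot[4] = $ddaD
Sorted (with $ < everything):
  sorted[0] = $ddaD  (last char: 'D')
  sorted[1] = D$dda  (last char: 'a')
  sorted[2] = aD$dd  (last char: 'd')
  sorted[3] = daD$d  (last char: 'd')
  sorted[4] = ddaD$  (last char: '$')
Last column: Dadd$
Original string S is at sorted index 4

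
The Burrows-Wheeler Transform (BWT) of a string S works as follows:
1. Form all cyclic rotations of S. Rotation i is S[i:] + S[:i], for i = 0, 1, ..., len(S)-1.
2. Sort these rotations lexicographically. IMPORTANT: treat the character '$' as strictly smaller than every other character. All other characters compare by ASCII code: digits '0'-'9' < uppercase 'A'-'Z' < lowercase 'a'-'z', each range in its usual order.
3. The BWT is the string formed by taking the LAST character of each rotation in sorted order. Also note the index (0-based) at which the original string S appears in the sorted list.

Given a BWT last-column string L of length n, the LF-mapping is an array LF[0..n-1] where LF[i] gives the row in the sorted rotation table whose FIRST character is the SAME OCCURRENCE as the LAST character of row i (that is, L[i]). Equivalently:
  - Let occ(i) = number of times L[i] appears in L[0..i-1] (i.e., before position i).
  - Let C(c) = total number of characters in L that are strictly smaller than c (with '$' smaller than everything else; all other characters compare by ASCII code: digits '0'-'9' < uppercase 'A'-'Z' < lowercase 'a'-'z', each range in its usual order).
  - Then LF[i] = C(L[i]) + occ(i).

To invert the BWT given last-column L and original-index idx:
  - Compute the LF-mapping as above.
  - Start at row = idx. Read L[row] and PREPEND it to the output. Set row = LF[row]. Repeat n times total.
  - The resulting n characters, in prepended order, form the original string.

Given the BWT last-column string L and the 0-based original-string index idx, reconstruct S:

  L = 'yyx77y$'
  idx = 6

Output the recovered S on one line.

Answer: yy7x7y$

Derivation:
LF mapping: 4 5 3 1 2 6 0
Walk LF starting at row 6, prepending L[row]:
  step 1: row=6, L[6]='$', prepend. Next row=LF[6]=0
  step 2: row=0, L[0]='y', prepend. Next row=LF[0]=4
  step 3: row=4, L[4]='7', prepend. Next row=LF[4]=2
  step 4: row=2, L[2]='x', prepend. Next row=LF[2]=3
  step 5: row=3, L[3]='7', prepend. Next row=LF[3]=1
  step 6: row=1, L[1]='y', prepend. Next row=LF[1]=5
  step 7: row=5, L[5]='y', prepend. Next row=LF[5]=6
Reversed output: yy7x7y$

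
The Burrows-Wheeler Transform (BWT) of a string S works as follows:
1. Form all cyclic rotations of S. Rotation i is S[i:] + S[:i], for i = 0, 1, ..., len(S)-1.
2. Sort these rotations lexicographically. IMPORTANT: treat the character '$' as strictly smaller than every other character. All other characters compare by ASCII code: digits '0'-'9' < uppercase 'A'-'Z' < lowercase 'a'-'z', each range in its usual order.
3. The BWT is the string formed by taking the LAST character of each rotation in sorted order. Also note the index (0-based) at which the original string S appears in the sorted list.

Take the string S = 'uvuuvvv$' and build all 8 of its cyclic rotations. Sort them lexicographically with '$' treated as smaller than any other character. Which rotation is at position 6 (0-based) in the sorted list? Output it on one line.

Answer: vv$uvuuv

Derivation:
All 8 rotations (rotation i = S[i:]+S[:i]):
  rot[0] = uvuuvvv$
  rot[1] = vuuvvv$u
  rot[2] = uuvvv$uv
  rot[3] = uvvv$uvu
  rot[4] = vvv$uvuu
  rot[5] = vv$uvuuv
  rot[6] = v$uvuuvv
  rot[7] = $uvuuvvv
Sorted (with $ < everything):
  sorted[0] = $uvuuvvv
  sorted[1] = uuvvv$uv
  sorted[2] = uvuuvvv$
  sorted[3] = uvvv$uvu
  sorted[4] = v$uvuuvv
  sorted[5] = vuuvvv$u
  sorted[6] = vv$uvuuv
  sorted[7] = vvv$uvuu
sorted[6] = vv$uvuuv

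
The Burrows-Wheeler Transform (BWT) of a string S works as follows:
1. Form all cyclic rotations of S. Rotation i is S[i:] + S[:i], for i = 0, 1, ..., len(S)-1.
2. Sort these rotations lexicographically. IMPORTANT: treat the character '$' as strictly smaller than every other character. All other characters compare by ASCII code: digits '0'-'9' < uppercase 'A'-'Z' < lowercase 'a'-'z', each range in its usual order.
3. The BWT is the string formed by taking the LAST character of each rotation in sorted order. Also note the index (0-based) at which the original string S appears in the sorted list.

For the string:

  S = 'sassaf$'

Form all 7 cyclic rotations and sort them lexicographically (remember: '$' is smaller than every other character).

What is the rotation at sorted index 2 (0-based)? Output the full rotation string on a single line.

Answer: assaf$s

Derivation:
All 7 rotations (rotation i = S[i:]+S[:i]):
  rot[0] = sassaf$
  rot[1] = assaf$s
  rot[2] = ssaf$sa
  rot[3] = saf$sas
  rot[4] = af$sass
  rot[5] = f$sassa
  rot[6] = $sassaf
Sorted (with $ < everything):
  sorted[0] = $sassaf
  sorted[1] = af$sass
  sorted[2] = assaf$s
  sorted[3] = f$sassa
  sorted[4] = saf$sas
  sorted[5] = sassaf$
  sorted[6] = ssaf$sa
sorted[2] = assaf$s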